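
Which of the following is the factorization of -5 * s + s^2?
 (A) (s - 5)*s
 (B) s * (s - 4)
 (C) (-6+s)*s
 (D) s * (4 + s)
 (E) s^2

We need to factor -5 * s + s^2.
The factored form is (s - 5)*s.
A) (s - 5)*s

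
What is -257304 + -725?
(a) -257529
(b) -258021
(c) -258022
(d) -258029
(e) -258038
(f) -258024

-257304 + -725 = -258029
d) -258029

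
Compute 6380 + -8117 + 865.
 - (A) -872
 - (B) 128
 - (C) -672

First: 6380 + -8117 = -1737
Then: -1737 + 865 = -872
A) -872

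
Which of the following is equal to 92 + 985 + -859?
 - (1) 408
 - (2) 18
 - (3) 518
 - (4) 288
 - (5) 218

First: 92 + 985 = 1077
Then: 1077 + -859 = 218
5) 218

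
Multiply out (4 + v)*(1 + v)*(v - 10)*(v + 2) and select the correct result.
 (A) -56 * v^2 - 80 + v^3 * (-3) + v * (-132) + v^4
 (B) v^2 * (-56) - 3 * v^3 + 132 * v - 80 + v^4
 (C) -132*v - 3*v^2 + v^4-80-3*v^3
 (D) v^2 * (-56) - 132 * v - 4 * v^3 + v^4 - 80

Expanding (4 + v)*(1 + v)*(v - 10)*(v + 2):
= -56 * v^2 - 80 + v^3 * (-3) + v * (-132) + v^4
A) -56 * v^2 - 80 + v^3 * (-3) + v * (-132) + v^4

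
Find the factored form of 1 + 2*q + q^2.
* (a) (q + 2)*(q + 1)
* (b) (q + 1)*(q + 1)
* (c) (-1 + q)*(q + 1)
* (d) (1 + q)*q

We need to factor 1 + 2*q + q^2.
The factored form is (q + 1)*(q + 1).
b) (q + 1)*(q + 1)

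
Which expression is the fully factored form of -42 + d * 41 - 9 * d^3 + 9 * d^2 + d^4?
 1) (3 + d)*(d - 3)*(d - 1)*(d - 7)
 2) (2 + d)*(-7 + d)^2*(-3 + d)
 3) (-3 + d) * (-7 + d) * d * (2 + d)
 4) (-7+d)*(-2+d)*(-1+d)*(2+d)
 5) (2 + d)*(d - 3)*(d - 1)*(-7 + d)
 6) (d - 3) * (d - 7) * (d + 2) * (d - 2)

We need to factor -42 + d * 41 - 9 * d^3 + 9 * d^2 + d^4.
The factored form is (2 + d)*(d - 3)*(d - 1)*(-7 + d).
5) (2 + d)*(d - 3)*(d - 1)*(-7 + d)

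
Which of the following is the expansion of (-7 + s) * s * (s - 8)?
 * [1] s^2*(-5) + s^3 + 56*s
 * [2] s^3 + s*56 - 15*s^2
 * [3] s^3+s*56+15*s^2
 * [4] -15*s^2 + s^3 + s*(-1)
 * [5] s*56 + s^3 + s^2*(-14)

Expanding (-7 + s) * s * (s - 8):
= s^3 + s*56 - 15*s^2
2) s^3 + s*56 - 15*s^2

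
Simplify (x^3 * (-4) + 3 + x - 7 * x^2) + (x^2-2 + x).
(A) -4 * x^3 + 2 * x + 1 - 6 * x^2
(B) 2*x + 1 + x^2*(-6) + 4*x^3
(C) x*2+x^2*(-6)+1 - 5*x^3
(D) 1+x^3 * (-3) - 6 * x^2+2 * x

Adding the polynomials and combining like terms:
(x^3*(-4) + 3 + x - 7*x^2) + (x^2 - 2 + x)
= -4 * x^3 + 2 * x + 1 - 6 * x^2
A) -4 * x^3 + 2 * x + 1 - 6 * x^2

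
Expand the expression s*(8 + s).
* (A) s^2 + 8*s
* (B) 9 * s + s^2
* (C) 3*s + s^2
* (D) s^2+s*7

Expanding s*(8 + s):
= s^2 + 8*s
A) s^2 + 8*s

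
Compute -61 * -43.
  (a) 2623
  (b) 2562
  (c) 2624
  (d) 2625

-61 * -43 = 2623
a) 2623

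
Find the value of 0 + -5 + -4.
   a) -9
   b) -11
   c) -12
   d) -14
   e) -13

First: 0 + -5 = -5
Then: -5 + -4 = -9
a) -9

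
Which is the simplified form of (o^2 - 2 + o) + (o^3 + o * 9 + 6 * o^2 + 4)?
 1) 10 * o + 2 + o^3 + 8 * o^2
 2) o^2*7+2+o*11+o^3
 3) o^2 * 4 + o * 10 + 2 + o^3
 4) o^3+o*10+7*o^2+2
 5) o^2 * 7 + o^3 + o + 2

Adding the polynomials and combining like terms:
(o^2 - 2 + o) + (o^3 + o*9 + 6*o^2 + 4)
= o^3+o*10+7*o^2+2
4) o^3+o*10+7*o^2+2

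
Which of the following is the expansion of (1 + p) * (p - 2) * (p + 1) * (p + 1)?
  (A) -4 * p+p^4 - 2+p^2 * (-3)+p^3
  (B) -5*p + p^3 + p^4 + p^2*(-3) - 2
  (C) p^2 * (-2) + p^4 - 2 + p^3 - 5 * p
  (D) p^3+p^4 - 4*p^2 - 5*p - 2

Expanding (1 + p) * (p - 2) * (p + 1) * (p + 1):
= -5*p + p^3 + p^4 + p^2*(-3) - 2
B) -5*p + p^3 + p^4 + p^2*(-3) - 2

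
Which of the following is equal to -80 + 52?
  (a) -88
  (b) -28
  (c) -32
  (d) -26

-80 + 52 = -28
b) -28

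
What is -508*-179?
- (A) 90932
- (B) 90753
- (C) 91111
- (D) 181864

-508 * -179 = 90932
A) 90932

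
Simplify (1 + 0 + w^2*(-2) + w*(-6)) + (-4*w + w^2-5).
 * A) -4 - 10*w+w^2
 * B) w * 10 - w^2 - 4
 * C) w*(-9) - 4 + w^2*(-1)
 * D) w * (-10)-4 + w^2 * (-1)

Adding the polynomials and combining like terms:
(1 + 0 + w^2*(-2) + w*(-6)) + (-4*w + w^2 - 5)
= w * (-10)-4 + w^2 * (-1)
D) w * (-10)-4 + w^2 * (-1)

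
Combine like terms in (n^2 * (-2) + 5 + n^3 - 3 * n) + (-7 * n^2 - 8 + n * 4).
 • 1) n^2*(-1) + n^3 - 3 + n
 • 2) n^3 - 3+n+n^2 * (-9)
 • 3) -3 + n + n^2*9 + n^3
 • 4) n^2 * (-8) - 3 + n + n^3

Adding the polynomials and combining like terms:
(n^2*(-2) + 5 + n^3 - 3*n) + (-7*n^2 - 8 + n*4)
= n^3 - 3+n+n^2 * (-9)
2) n^3 - 3+n+n^2 * (-9)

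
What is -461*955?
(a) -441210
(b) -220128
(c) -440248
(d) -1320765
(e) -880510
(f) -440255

-461 * 955 = -440255
f) -440255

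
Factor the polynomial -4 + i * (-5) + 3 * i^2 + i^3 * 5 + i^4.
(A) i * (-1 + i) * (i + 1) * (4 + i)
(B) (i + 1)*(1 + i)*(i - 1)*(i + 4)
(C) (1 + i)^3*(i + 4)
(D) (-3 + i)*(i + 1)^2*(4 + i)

We need to factor -4 + i * (-5) + 3 * i^2 + i^3 * 5 + i^4.
The factored form is (i + 1)*(1 + i)*(i - 1)*(i + 4).
B) (i + 1)*(1 + i)*(i - 1)*(i + 4)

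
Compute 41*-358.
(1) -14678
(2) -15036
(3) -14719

41 * -358 = -14678
1) -14678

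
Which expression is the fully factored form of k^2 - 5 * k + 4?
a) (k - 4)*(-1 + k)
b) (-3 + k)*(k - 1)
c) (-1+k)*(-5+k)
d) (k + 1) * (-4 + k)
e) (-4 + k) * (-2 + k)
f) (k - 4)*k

We need to factor k^2 - 5 * k + 4.
The factored form is (k - 4)*(-1 + k).
a) (k - 4)*(-1 + k)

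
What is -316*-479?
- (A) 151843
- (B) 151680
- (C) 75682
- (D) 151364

-316 * -479 = 151364
D) 151364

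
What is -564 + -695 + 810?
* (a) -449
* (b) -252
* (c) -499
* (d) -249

First: -564 + -695 = -1259
Then: -1259 + 810 = -449
a) -449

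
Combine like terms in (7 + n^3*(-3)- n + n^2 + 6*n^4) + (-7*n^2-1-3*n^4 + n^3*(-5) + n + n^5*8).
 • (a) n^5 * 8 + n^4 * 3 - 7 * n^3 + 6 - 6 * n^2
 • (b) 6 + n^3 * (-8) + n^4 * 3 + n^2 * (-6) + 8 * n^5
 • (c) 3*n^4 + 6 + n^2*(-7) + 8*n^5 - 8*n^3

Adding the polynomials and combining like terms:
(7 + n^3*(-3) - n + n^2 + 6*n^4) + (-7*n^2 - 1 - 3*n^4 + n^3*(-5) + n + n^5*8)
= 6 + n^3 * (-8) + n^4 * 3 + n^2 * (-6) + 8 * n^5
b) 6 + n^3 * (-8) + n^4 * 3 + n^2 * (-6) + 8 * n^5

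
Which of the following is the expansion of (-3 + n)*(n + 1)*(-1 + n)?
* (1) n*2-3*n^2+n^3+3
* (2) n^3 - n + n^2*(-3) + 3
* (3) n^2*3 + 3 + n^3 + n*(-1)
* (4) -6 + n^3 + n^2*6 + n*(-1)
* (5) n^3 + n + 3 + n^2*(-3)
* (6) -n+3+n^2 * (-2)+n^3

Expanding (-3 + n)*(n + 1)*(-1 + n):
= n^3 - n + n^2*(-3) + 3
2) n^3 - n + n^2*(-3) + 3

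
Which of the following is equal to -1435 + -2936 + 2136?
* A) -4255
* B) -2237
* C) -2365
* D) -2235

First: -1435 + -2936 = -4371
Then: -4371 + 2136 = -2235
D) -2235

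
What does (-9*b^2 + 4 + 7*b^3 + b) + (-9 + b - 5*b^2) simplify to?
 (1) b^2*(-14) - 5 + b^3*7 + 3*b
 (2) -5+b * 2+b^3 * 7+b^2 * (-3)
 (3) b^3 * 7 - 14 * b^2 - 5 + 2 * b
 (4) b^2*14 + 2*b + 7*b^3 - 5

Adding the polynomials and combining like terms:
(-9*b^2 + 4 + 7*b^3 + b) + (-9 + b - 5*b^2)
= b^3 * 7 - 14 * b^2 - 5 + 2 * b
3) b^3 * 7 - 14 * b^2 - 5 + 2 * b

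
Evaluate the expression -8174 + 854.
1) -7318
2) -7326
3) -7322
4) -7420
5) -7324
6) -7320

-8174 + 854 = -7320
6) -7320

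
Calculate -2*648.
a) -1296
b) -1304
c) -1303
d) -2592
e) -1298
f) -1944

-2 * 648 = -1296
a) -1296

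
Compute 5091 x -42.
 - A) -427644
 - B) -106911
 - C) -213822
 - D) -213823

5091 * -42 = -213822
C) -213822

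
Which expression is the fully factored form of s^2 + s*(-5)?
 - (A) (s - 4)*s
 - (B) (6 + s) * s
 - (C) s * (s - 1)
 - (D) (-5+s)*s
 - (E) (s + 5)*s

We need to factor s^2 + s*(-5).
The factored form is (-5+s)*s.
D) (-5+s)*s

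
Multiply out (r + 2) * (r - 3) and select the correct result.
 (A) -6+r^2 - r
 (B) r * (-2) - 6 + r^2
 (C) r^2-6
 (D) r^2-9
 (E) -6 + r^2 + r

Expanding (r + 2) * (r - 3):
= -6+r^2 - r
A) -6+r^2 - r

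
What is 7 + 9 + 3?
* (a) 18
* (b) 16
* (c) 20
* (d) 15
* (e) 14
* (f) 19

First: 7 + 9 = 16
Then: 16 + 3 = 19
f) 19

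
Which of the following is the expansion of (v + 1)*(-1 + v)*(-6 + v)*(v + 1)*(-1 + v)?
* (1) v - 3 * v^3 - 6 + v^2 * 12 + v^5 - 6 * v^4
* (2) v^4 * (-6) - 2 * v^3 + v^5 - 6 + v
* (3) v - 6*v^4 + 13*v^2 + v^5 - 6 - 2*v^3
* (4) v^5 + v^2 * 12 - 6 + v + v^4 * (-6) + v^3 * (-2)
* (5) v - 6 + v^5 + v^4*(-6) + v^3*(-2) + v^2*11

Expanding (v + 1)*(-1 + v)*(-6 + v)*(v + 1)*(-1 + v):
= v^5 + v^2 * 12 - 6 + v + v^4 * (-6) + v^3 * (-2)
4) v^5 + v^2 * 12 - 6 + v + v^4 * (-6) + v^3 * (-2)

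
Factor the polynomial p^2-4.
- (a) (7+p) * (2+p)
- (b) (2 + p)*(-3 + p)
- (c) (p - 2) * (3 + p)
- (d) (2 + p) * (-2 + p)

We need to factor p^2-4.
The factored form is (2 + p) * (-2 + p).
d) (2 + p) * (-2 + p)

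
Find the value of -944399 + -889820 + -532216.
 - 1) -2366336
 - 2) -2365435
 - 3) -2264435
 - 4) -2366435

First: -944399 + -889820 = -1834219
Then: -1834219 + -532216 = -2366435
4) -2366435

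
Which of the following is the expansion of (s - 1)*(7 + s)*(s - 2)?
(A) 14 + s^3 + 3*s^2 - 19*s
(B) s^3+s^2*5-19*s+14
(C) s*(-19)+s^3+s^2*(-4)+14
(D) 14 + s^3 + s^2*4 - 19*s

Expanding (s - 1)*(7 + s)*(s - 2):
= 14 + s^3 + s^2*4 - 19*s
D) 14 + s^3 + s^2*4 - 19*s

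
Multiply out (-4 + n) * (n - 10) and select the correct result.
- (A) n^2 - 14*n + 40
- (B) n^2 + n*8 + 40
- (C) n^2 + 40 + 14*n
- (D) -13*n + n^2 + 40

Expanding (-4 + n) * (n - 10):
= n^2 - 14*n + 40
A) n^2 - 14*n + 40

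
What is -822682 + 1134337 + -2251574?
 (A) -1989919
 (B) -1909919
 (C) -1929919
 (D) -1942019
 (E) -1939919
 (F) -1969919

First: -822682 + 1134337 = 311655
Then: 311655 + -2251574 = -1939919
E) -1939919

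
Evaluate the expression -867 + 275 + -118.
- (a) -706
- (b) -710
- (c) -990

First: -867 + 275 = -592
Then: -592 + -118 = -710
b) -710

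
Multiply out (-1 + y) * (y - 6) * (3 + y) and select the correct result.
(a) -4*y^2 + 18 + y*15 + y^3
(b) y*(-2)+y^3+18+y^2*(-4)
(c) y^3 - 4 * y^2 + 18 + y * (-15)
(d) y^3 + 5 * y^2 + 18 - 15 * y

Expanding (-1 + y) * (y - 6) * (3 + y):
= y^3 - 4 * y^2 + 18 + y * (-15)
c) y^3 - 4 * y^2 + 18 + y * (-15)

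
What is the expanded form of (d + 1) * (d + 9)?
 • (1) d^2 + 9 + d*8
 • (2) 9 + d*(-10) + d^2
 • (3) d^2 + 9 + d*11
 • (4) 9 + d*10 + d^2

Expanding (d + 1) * (d + 9):
= 9 + d*10 + d^2
4) 9 + d*10 + d^2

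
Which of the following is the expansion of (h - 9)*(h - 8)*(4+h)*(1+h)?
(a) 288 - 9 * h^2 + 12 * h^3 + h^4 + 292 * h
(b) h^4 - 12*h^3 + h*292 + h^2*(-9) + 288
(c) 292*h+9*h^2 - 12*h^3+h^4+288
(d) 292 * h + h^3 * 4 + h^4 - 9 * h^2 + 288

Expanding (h - 9)*(h - 8)*(4+h)*(1+h):
= h^4 - 12*h^3 + h*292 + h^2*(-9) + 288
b) h^4 - 12*h^3 + h*292 + h^2*(-9) + 288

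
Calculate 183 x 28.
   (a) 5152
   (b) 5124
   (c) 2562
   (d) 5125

183 * 28 = 5124
b) 5124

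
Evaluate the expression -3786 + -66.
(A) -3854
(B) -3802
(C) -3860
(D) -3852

-3786 + -66 = -3852
D) -3852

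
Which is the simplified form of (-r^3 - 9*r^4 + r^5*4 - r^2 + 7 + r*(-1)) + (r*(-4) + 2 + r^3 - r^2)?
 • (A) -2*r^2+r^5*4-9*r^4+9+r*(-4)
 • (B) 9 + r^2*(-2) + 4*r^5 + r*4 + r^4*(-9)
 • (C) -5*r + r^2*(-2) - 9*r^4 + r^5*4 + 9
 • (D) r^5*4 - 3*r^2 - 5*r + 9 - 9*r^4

Adding the polynomials and combining like terms:
(-r^3 - 9*r^4 + r^5*4 - r^2 + 7 + r*(-1)) + (r*(-4) + 2 + r^3 - r^2)
= -5*r + r^2*(-2) - 9*r^4 + r^5*4 + 9
C) -5*r + r^2*(-2) - 9*r^4 + r^5*4 + 9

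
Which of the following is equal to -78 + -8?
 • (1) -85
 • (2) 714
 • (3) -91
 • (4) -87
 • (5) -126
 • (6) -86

-78 + -8 = -86
6) -86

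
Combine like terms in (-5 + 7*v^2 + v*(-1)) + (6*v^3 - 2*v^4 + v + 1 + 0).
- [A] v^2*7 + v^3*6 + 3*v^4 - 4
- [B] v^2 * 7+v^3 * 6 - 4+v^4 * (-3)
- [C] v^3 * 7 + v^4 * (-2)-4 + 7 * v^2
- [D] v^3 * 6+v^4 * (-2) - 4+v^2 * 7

Adding the polynomials and combining like terms:
(-5 + 7*v^2 + v*(-1)) + (6*v^3 - 2*v^4 + v + 1 + 0)
= v^3 * 6+v^4 * (-2) - 4+v^2 * 7
D) v^3 * 6+v^4 * (-2) - 4+v^2 * 7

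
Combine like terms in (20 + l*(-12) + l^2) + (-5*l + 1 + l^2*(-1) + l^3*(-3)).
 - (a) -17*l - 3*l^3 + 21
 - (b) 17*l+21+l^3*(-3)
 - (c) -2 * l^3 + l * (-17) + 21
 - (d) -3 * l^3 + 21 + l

Adding the polynomials and combining like terms:
(20 + l*(-12) + l^2) + (-5*l + 1 + l^2*(-1) + l^3*(-3))
= -17*l - 3*l^3 + 21
a) -17*l - 3*l^3 + 21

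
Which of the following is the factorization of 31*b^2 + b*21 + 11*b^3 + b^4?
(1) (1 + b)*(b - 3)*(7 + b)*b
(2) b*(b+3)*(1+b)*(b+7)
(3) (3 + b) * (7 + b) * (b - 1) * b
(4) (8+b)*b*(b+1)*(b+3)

We need to factor 31*b^2 + b*21 + 11*b^3 + b^4.
The factored form is b*(b+3)*(1+b)*(b+7).
2) b*(b+3)*(1+b)*(b+7)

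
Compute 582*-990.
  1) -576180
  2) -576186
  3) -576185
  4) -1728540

582 * -990 = -576180
1) -576180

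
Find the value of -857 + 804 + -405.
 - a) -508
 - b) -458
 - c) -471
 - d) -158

First: -857 + 804 = -53
Then: -53 + -405 = -458
b) -458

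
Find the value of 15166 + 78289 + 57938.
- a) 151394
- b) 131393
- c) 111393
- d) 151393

First: 15166 + 78289 = 93455
Then: 93455 + 57938 = 151393
d) 151393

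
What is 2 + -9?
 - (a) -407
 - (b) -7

2 + -9 = -7
b) -7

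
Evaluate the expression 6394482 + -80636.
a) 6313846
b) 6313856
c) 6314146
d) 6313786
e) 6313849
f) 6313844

6394482 + -80636 = 6313846
a) 6313846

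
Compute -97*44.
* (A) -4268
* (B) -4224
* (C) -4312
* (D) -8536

-97 * 44 = -4268
A) -4268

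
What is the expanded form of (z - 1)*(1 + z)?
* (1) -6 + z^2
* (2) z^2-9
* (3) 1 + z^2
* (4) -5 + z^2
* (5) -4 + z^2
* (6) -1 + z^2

Expanding (z - 1)*(1 + z):
= -1 + z^2
6) -1 + z^2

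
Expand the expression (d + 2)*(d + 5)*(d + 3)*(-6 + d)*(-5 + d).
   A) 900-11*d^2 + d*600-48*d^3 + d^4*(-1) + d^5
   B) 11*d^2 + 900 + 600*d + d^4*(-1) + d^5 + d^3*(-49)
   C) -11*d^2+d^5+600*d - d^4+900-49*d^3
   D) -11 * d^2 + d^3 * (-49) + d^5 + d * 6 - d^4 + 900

Expanding (d + 2)*(d + 5)*(d + 3)*(-6 + d)*(-5 + d):
= -11*d^2+d^5+600*d - d^4+900-49*d^3
C) -11*d^2+d^5+600*d - d^4+900-49*d^3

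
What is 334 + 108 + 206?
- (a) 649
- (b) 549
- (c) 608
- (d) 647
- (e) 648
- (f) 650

First: 334 + 108 = 442
Then: 442 + 206 = 648
e) 648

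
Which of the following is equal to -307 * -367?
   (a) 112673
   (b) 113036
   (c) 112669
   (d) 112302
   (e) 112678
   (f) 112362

-307 * -367 = 112669
c) 112669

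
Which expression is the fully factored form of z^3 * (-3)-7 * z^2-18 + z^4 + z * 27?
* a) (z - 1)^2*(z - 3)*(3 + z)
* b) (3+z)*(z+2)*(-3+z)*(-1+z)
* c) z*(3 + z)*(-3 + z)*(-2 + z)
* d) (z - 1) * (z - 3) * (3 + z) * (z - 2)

We need to factor z^3 * (-3)-7 * z^2-18 + z^4 + z * 27.
The factored form is (z - 1) * (z - 3) * (3 + z) * (z - 2).
d) (z - 1) * (z - 3) * (3 + z) * (z - 2)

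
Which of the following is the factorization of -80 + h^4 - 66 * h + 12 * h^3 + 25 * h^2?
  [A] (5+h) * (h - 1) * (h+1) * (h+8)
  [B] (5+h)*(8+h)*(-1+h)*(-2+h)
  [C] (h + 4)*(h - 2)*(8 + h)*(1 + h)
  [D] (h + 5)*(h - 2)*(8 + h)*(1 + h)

We need to factor -80 + h^4 - 66 * h + 12 * h^3 + 25 * h^2.
The factored form is (h + 5)*(h - 2)*(8 + h)*(1 + h).
D) (h + 5)*(h - 2)*(8 + h)*(1 + h)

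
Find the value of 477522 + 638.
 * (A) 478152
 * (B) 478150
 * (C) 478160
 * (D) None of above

477522 + 638 = 478160
C) 478160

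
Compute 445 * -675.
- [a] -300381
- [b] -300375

445 * -675 = -300375
b) -300375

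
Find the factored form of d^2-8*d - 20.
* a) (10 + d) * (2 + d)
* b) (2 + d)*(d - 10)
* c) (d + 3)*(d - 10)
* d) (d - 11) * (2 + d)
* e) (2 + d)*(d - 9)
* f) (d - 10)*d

We need to factor d^2-8*d - 20.
The factored form is (2 + d)*(d - 10).
b) (2 + d)*(d - 10)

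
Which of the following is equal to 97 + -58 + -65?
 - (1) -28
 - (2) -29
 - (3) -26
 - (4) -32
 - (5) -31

First: 97 + -58 = 39
Then: 39 + -65 = -26
3) -26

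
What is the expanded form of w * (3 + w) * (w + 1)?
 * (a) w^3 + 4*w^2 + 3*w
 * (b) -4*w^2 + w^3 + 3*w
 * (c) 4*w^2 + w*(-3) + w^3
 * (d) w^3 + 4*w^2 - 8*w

Expanding w * (3 + w) * (w + 1):
= w^3 + 4*w^2 + 3*w
a) w^3 + 4*w^2 + 3*w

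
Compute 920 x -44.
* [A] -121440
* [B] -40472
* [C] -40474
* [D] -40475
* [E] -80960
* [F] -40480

920 * -44 = -40480
F) -40480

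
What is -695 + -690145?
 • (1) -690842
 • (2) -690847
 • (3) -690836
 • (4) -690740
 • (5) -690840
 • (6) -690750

-695 + -690145 = -690840
5) -690840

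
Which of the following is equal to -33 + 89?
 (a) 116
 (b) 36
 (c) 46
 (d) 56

-33 + 89 = 56
d) 56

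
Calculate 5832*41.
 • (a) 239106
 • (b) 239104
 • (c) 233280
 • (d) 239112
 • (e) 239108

5832 * 41 = 239112
d) 239112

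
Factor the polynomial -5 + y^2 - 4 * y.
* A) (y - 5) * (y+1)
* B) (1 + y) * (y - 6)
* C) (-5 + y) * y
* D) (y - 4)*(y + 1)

We need to factor -5 + y^2 - 4 * y.
The factored form is (y - 5) * (y+1).
A) (y - 5) * (y+1)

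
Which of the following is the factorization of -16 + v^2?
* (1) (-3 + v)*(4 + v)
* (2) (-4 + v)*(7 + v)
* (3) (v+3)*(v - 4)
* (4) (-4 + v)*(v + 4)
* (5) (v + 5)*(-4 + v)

We need to factor -16 + v^2.
The factored form is (-4 + v)*(v + 4).
4) (-4 + v)*(v + 4)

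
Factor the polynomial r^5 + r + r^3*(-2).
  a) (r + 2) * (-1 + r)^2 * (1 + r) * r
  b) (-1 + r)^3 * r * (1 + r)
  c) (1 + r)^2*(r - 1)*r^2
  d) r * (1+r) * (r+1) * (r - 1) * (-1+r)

We need to factor r^5 + r + r^3*(-2).
The factored form is r * (1+r) * (r+1) * (r - 1) * (-1+r).
d) r * (1+r) * (r+1) * (r - 1) * (-1+r)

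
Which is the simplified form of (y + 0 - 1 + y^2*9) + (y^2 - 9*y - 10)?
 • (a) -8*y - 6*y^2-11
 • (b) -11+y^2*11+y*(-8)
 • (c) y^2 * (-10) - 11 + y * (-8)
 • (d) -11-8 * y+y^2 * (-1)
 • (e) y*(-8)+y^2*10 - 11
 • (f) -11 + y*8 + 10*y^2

Adding the polynomials and combining like terms:
(y + 0 - 1 + y^2*9) + (y^2 - 9*y - 10)
= y*(-8)+y^2*10 - 11
e) y*(-8)+y^2*10 - 11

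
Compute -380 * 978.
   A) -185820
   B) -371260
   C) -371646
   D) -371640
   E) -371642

-380 * 978 = -371640
D) -371640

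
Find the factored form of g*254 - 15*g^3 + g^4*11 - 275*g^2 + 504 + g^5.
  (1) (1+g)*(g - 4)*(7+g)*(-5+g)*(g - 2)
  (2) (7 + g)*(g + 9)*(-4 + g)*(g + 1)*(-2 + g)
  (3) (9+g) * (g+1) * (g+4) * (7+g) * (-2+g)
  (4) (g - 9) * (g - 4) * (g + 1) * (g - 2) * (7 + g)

We need to factor g*254 - 15*g^3 + g^4*11 - 275*g^2 + 504 + g^5.
The factored form is (7 + g)*(g + 9)*(-4 + g)*(g + 1)*(-2 + g).
2) (7 + g)*(g + 9)*(-4 + g)*(g + 1)*(-2 + g)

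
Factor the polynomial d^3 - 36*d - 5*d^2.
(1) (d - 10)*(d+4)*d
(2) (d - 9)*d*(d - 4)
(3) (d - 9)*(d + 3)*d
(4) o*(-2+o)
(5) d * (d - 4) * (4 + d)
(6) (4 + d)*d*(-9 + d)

We need to factor d^3 - 36*d - 5*d^2.
The factored form is (4 + d)*d*(-9 + d).
6) (4 + d)*d*(-9 + d)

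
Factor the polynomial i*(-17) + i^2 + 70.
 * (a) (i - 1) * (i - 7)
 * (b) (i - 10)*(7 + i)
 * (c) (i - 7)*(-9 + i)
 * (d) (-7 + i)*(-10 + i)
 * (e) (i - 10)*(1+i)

We need to factor i*(-17) + i^2 + 70.
The factored form is (-7 + i)*(-10 + i).
d) (-7 + i)*(-10 + i)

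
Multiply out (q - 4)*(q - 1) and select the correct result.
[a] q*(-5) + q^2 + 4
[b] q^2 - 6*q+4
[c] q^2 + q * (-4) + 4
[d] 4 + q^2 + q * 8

Expanding (q - 4)*(q - 1):
= q*(-5) + q^2 + 4
a) q*(-5) + q^2 + 4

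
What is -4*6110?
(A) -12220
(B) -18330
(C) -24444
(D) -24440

-4 * 6110 = -24440
D) -24440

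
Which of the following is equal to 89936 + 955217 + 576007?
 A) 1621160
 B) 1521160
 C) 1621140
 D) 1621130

First: 89936 + 955217 = 1045153
Then: 1045153 + 576007 = 1621160
A) 1621160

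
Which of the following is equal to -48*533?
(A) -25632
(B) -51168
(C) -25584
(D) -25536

-48 * 533 = -25584
C) -25584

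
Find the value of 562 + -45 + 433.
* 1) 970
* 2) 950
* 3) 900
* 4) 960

First: 562 + -45 = 517
Then: 517 + 433 = 950
2) 950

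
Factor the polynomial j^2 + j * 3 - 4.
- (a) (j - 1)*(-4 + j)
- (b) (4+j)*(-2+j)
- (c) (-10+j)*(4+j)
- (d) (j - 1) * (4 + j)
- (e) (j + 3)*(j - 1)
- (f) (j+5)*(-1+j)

We need to factor j^2 + j * 3 - 4.
The factored form is (j - 1) * (4 + j).
d) (j - 1) * (4 + j)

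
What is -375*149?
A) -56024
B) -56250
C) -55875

-375 * 149 = -55875
C) -55875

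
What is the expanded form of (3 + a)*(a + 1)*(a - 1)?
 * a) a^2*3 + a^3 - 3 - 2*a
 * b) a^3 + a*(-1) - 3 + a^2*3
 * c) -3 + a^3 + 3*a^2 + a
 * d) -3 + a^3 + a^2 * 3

Expanding (3 + a)*(a + 1)*(a - 1):
= a^3 + a*(-1) - 3 + a^2*3
b) a^3 + a*(-1) - 3 + a^2*3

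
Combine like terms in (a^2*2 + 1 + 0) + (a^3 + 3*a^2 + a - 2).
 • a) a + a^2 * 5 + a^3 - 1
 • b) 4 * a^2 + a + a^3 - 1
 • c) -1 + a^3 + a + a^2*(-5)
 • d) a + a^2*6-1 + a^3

Adding the polynomials and combining like terms:
(a^2*2 + 1 + 0) + (a^3 + 3*a^2 + a - 2)
= a + a^2 * 5 + a^3 - 1
a) a + a^2 * 5 + a^3 - 1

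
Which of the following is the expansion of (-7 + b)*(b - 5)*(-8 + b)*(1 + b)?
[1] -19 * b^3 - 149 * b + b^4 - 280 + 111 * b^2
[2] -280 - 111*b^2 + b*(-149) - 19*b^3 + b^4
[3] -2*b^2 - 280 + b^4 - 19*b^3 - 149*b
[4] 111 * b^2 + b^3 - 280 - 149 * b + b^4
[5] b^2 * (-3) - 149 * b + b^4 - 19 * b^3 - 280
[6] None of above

Expanding (-7 + b)*(b - 5)*(-8 + b)*(1 + b):
= -19 * b^3 - 149 * b + b^4 - 280 + 111 * b^2
1) -19 * b^3 - 149 * b + b^4 - 280 + 111 * b^2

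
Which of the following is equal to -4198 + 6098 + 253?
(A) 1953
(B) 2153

First: -4198 + 6098 = 1900
Then: 1900 + 253 = 2153
B) 2153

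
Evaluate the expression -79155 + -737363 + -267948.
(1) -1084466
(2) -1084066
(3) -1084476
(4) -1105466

First: -79155 + -737363 = -816518
Then: -816518 + -267948 = -1084466
1) -1084466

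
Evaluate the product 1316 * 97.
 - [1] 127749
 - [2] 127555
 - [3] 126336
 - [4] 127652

1316 * 97 = 127652
4) 127652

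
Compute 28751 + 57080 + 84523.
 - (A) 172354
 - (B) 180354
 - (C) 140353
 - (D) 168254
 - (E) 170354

First: 28751 + 57080 = 85831
Then: 85831 + 84523 = 170354
E) 170354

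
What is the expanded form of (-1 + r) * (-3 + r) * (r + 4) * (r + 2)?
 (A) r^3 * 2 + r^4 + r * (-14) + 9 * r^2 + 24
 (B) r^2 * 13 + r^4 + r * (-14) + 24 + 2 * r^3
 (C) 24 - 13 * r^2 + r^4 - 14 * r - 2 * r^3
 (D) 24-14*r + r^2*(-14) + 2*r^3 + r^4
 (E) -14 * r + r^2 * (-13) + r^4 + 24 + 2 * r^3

Expanding (-1 + r) * (-3 + r) * (r + 4) * (r + 2):
= -14 * r + r^2 * (-13) + r^4 + 24 + 2 * r^3
E) -14 * r + r^2 * (-13) + r^4 + 24 + 2 * r^3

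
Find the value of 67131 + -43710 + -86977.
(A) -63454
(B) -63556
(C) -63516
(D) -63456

First: 67131 + -43710 = 23421
Then: 23421 + -86977 = -63556
B) -63556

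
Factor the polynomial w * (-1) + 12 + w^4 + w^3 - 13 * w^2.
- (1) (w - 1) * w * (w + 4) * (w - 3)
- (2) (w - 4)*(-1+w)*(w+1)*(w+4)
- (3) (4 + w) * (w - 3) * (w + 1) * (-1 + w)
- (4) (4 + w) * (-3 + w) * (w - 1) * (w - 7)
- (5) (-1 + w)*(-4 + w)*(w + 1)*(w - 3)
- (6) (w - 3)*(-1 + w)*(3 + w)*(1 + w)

We need to factor w * (-1) + 12 + w^4 + w^3 - 13 * w^2.
The factored form is (4 + w) * (w - 3) * (w + 1) * (-1 + w).
3) (4 + w) * (w - 3) * (w + 1) * (-1 + w)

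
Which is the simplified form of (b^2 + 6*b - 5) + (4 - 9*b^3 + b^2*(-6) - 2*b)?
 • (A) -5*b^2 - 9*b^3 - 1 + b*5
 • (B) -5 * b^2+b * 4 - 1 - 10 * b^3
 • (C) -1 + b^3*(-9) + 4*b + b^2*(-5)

Adding the polynomials and combining like terms:
(b^2 + 6*b - 5) + (4 - 9*b^3 + b^2*(-6) - 2*b)
= -1 + b^3*(-9) + 4*b + b^2*(-5)
C) -1 + b^3*(-9) + 4*b + b^2*(-5)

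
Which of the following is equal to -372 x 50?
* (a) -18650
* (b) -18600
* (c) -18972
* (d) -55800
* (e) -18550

-372 * 50 = -18600
b) -18600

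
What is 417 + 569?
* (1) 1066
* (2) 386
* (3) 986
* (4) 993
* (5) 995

417 + 569 = 986
3) 986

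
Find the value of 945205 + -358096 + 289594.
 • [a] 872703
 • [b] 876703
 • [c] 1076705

First: 945205 + -358096 = 587109
Then: 587109 + 289594 = 876703
b) 876703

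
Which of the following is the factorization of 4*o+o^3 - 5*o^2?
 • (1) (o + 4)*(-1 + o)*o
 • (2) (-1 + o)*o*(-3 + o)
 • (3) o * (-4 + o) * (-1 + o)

We need to factor 4*o+o^3 - 5*o^2.
The factored form is o * (-4 + o) * (-1 + o).
3) o * (-4 + o) * (-1 + o)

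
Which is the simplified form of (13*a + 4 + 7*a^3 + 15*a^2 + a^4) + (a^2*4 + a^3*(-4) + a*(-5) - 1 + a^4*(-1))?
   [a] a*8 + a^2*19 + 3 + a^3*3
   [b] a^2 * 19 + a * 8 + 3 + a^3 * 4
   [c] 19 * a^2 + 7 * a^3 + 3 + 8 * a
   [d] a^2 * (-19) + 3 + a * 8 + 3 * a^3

Adding the polynomials and combining like terms:
(13*a + 4 + 7*a^3 + 15*a^2 + a^4) + (a^2*4 + a^3*(-4) + a*(-5) - 1 + a^4*(-1))
= a*8 + a^2*19 + 3 + a^3*3
a) a*8 + a^2*19 + 3 + a^3*3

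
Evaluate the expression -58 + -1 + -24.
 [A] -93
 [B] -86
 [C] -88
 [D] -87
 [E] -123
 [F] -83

First: -58 + -1 = -59
Then: -59 + -24 = -83
F) -83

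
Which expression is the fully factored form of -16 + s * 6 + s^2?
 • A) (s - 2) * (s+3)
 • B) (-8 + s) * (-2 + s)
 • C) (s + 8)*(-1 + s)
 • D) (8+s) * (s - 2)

We need to factor -16 + s * 6 + s^2.
The factored form is (8+s) * (s - 2).
D) (8+s) * (s - 2)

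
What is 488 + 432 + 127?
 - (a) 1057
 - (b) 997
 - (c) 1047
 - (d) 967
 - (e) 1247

First: 488 + 432 = 920
Then: 920 + 127 = 1047
c) 1047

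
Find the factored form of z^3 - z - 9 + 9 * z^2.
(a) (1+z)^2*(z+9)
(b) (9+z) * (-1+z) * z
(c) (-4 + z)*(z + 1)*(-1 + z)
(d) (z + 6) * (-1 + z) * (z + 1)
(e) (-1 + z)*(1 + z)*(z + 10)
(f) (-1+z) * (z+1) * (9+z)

We need to factor z^3 - z - 9 + 9 * z^2.
The factored form is (-1+z) * (z+1) * (9+z).
f) (-1+z) * (z+1) * (9+z)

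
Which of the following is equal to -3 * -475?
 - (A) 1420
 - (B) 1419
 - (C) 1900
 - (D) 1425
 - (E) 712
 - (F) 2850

-3 * -475 = 1425
D) 1425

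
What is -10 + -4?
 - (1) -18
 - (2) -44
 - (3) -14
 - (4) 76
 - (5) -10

-10 + -4 = -14
3) -14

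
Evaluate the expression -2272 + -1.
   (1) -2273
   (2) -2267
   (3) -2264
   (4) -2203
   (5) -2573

-2272 + -1 = -2273
1) -2273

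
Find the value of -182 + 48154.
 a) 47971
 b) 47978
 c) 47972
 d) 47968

-182 + 48154 = 47972
c) 47972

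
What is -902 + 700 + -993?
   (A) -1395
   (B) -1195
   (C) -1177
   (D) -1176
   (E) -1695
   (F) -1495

First: -902 + 700 = -202
Then: -202 + -993 = -1195
B) -1195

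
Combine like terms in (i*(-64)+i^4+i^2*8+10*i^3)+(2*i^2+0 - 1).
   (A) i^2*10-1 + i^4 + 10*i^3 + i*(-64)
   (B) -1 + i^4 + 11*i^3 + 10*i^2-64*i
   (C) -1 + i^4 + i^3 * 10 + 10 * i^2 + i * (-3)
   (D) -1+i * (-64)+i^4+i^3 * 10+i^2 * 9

Adding the polynomials and combining like terms:
(i*(-64) + i^4 + i^2*8 + 10*i^3) + (2*i^2 + 0 - 1)
= i^2*10-1 + i^4 + 10*i^3 + i*(-64)
A) i^2*10-1 + i^4 + 10*i^3 + i*(-64)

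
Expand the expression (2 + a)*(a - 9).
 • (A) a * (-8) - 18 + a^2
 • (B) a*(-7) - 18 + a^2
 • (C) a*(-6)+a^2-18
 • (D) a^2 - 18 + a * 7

Expanding (2 + a)*(a - 9):
= a*(-7) - 18 + a^2
B) a*(-7) - 18 + a^2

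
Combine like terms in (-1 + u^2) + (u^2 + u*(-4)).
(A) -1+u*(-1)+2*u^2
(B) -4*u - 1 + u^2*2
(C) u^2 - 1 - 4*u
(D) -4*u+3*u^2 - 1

Adding the polynomials and combining like terms:
(-1 + u^2) + (u^2 + u*(-4))
= -4*u - 1 + u^2*2
B) -4*u - 1 + u^2*2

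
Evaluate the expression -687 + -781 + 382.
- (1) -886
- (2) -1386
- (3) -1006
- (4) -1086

First: -687 + -781 = -1468
Then: -1468 + 382 = -1086
4) -1086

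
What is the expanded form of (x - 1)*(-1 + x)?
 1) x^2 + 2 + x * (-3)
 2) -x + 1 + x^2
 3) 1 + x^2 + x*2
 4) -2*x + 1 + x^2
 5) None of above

Expanding (x - 1)*(-1 + x):
= -2*x + 1 + x^2
4) -2*x + 1 + x^2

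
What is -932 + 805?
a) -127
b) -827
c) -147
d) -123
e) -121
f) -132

-932 + 805 = -127
a) -127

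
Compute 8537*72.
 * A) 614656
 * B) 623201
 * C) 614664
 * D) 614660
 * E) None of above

8537 * 72 = 614664
C) 614664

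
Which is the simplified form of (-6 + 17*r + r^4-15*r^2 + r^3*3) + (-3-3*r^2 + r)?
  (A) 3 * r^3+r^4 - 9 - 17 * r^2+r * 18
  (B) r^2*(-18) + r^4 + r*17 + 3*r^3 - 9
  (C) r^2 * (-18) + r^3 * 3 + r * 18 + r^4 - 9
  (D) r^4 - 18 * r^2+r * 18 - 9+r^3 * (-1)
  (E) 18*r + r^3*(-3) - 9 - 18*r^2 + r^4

Adding the polynomials and combining like terms:
(-6 + 17*r + r^4 - 15*r^2 + r^3*3) + (-3 - 3*r^2 + r)
= r^2 * (-18) + r^3 * 3 + r * 18 + r^4 - 9
C) r^2 * (-18) + r^3 * 3 + r * 18 + r^4 - 9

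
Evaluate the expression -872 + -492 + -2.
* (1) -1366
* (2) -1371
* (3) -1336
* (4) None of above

First: -872 + -492 = -1364
Then: -1364 + -2 = -1366
1) -1366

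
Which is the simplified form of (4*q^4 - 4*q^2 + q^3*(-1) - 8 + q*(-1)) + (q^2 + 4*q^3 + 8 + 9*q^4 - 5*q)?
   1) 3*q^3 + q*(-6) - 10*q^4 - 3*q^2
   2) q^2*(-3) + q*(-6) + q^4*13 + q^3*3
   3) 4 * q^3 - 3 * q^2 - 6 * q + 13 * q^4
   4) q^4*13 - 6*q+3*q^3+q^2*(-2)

Adding the polynomials and combining like terms:
(4*q^4 - 4*q^2 + q^3*(-1) - 8 + q*(-1)) + (q^2 + 4*q^3 + 8 + 9*q^4 - 5*q)
= q^2*(-3) + q*(-6) + q^4*13 + q^3*3
2) q^2*(-3) + q*(-6) + q^4*13 + q^3*3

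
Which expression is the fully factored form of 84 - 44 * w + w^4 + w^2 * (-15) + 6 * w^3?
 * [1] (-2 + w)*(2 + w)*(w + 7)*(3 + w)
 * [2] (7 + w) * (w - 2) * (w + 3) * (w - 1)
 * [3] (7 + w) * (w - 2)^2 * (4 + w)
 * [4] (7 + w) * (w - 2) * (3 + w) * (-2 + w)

We need to factor 84 - 44 * w + w^4 + w^2 * (-15) + 6 * w^3.
The factored form is (7 + w) * (w - 2) * (3 + w) * (-2 + w).
4) (7 + w) * (w - 2) * (3 + w) * (-2 + w)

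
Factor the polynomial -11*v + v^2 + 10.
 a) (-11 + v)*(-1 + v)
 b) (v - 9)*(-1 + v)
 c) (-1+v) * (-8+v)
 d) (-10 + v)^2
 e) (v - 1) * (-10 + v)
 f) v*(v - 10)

We need to factor -11*v + v^2 + 10.
The factored form is (v - 1) * (-10 + v).
e) (v - 1) * (-10 + v)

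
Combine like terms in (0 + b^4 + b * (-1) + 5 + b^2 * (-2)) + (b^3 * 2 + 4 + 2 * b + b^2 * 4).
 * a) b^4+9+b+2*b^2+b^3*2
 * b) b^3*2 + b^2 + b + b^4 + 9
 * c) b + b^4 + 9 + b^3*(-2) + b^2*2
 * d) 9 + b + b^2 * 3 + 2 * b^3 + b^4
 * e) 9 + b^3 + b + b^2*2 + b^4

Adding the polynomials and combining like terms:
(0 + b^4 + b*(-1) + 5 + b^2*(-2)) + (b^3*2 + 4 + 2*b + b^2*4)
= b^4+9+b+2*b^2+b^3*2
a) b^4+9+b+2*b^2+b^3*2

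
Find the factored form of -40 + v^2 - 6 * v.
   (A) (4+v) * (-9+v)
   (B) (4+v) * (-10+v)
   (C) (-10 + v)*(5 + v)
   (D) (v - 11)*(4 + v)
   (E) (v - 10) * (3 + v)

We need to factor -40 + v^2 - 6 * v.
The factored form is (4+v) * (-10+v).
B) (4+v) * (-10+v)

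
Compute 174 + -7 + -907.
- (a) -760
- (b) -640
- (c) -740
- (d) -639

First: 174 + -7 = 167
Then: 167 + -907 = -740
c) -740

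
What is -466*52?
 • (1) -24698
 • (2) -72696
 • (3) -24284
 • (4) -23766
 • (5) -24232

-466 * 52 = -24232
5) -24232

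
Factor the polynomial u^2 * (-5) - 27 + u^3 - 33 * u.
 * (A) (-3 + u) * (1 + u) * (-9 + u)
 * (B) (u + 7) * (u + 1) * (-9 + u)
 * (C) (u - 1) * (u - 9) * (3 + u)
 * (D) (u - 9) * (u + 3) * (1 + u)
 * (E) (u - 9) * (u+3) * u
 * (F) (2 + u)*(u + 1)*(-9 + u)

We need to factor u^2 * (-5) - 27 + u^3 - 33 * u.
The factored form is (u - 9) * (u + 3) * (1 + u).
D) (u - 9) * (u + 3) * (1 + u)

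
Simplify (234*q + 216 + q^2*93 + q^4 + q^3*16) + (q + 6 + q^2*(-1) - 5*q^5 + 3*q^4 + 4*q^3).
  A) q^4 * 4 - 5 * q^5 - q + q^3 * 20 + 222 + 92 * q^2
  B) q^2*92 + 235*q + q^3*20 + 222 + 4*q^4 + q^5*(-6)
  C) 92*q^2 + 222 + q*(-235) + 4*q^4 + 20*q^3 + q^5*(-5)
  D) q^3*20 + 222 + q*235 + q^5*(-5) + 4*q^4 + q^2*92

Adding the polynomials and combining like terms:
(234*q + 216 + q^2*93 + q^4 + q^3*16) + (q + 6 + q^2*(-1) - 5*q^5 + 3*q^4 + 4*q^3)
= q^3*20 + 222 + q*235 + q^5*(-5) + 4*q^4 + q^2*92
D) q^3*20 + 222 + q*235 + q^5*(-5) + 4*q^4 + q^2*92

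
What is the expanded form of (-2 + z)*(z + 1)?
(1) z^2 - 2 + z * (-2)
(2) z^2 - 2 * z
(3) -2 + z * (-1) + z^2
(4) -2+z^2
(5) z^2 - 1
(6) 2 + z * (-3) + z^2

Expanding (-2 + z)*(z + 1):
= -2 + z * (-1) + z^2
3) -2 + z * (-1) + z^2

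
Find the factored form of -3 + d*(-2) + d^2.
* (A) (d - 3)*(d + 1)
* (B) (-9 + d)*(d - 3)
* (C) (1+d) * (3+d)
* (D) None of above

We need to factor -3 + d*(-2) + d^2.
The factored form is (d - 3)*(d + 1).
A) (d - 3)*(d + 1)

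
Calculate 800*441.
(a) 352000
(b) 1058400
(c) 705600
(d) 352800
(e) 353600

800 * 441 = 352800
d) 352800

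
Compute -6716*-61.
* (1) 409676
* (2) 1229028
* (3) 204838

-6716 * -61 = 409676
1) 409676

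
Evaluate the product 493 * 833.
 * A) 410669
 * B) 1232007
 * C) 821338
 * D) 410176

493 * 833 = 410669
A) 410669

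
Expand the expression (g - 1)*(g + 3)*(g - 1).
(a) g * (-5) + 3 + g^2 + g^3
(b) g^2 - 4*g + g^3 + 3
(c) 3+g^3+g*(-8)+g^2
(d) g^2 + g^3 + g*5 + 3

Expanding (g - 1)*(g + 3)*(g - 1):
= g * (-5) + 3 + g^2 + g^3
a) g * (-5) + 3 + g^2 + g^3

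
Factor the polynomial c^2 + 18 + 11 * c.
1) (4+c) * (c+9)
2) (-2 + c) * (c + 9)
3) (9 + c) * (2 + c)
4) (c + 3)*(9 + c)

We need to factor c^2 + 18 + 11 * c.
The factored form is (9 + c) * (2 + c).
3) (9 + c) * (2 + c)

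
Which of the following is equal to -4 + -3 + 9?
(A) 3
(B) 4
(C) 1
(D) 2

First: -4 + -3 = -7
Then: -7 + 9 = 2
D) 2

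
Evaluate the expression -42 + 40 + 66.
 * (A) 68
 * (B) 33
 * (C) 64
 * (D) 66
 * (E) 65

First: -42 + 40 = -2
Then: -2 + 66 = 64
C) 64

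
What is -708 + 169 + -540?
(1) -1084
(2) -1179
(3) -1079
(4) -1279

First: -708 + 169 = -539
Then: -539 + -540 = -1079
3) -1079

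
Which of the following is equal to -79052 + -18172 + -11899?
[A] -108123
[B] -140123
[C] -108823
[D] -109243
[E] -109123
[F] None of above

First: -79052 + -18172 = -97224
Then: -97224 + -11899 = -109123
E) -109123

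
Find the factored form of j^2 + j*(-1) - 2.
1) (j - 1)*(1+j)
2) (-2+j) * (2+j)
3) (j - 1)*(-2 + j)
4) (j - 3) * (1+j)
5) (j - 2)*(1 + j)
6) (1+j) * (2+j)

We need to factor j^2 + j*(-1) - 2.
The factored form is (j - 2)*(1 + j).
5) (j - 2)*(1 + j)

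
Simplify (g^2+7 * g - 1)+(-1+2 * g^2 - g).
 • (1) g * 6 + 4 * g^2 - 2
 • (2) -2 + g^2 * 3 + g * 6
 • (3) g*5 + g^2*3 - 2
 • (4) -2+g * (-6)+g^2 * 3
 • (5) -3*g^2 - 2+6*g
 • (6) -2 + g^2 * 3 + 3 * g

Adding the polynomials and combining like terms:
(g^2 + 7*g - 1) + (-1 + 2*g^2 - g)
= -2 + g^2 * 3 + g * 6
2) -2 + g^2 * 3 + g * 6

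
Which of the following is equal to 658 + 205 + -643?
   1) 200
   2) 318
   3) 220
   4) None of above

First: 658 + 205 = 863
Then: 863 + -643 = 220
3) 220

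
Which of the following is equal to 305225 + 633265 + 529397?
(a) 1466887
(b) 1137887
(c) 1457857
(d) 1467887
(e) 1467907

First: 305225 + 633265 = 938490
Then: 938490 + 529397 = 1467887
d) 1467887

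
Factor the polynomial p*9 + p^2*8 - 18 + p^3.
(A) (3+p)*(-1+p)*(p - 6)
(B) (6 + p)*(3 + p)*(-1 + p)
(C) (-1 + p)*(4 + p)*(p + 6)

We need to factor p*9 + p^2*8 - 18 + p^3.
The factored form is (6 + p)*(3 + p)*(-1 + p).
B) (6 + p)*(3 + p)*(-1 + p)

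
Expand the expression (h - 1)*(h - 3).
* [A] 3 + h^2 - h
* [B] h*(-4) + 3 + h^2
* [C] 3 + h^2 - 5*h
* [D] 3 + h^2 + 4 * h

Expanding (h - 1)*(h - 3):
= h*(-4) + 3 + h^2
B) h*(-4) + 3 + h^2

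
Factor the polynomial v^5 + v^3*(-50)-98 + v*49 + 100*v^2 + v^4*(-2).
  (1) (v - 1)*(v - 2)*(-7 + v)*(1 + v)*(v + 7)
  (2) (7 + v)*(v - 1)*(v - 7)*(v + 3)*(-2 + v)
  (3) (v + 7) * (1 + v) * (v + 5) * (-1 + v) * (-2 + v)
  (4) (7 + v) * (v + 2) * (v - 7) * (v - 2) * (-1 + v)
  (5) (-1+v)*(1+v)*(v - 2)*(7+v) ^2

We need to factor v^5 + v^3*(-50)-98 + v*49 + 100*v^2 + v^4*(-2).
The factored form is (v - 1)*(v - 2)*(-7 + v)*(1 + v)*(v + 7).
1) (v - 1)*(v - 2)*(-7 + v)*(1 + v)*(v + 7)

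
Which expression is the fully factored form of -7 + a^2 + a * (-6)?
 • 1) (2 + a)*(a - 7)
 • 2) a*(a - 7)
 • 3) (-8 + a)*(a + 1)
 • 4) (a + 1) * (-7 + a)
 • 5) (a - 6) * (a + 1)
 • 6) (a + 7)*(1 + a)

We need to factor -7 + a^2 + a * (-6).
The factored form is (a + 1) * (-7 + a).
4) (a + 1) * (-7 + a)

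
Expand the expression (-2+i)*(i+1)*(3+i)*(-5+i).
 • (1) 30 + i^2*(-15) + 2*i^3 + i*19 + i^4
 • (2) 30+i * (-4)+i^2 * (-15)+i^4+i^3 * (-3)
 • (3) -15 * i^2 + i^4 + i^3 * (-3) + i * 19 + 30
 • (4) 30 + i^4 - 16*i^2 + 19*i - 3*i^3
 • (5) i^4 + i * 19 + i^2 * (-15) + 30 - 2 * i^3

Expanding (-2+i)*(i+1)*(3+i)*(-5+i):
= -15 * i^2 + i^4 + i^3 * (-3) + i * 19 + 30
3) -15 * i^2 + i^4 + i^3 * (-3) + i * 19 + 30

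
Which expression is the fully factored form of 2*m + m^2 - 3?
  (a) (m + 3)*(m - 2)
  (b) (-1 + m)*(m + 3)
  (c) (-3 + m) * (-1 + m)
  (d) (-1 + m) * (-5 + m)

We need to factor 2*m + m^2 - 3.
The factored form is (-1 + m)*(m + 3).
b) (-1 + m)*(m + 3)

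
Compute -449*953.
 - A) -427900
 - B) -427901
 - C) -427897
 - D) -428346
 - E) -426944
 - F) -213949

-449 * 953 = -427897
C) -427897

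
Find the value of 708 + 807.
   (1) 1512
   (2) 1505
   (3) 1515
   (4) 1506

708 + 807 = 1515
3) 1515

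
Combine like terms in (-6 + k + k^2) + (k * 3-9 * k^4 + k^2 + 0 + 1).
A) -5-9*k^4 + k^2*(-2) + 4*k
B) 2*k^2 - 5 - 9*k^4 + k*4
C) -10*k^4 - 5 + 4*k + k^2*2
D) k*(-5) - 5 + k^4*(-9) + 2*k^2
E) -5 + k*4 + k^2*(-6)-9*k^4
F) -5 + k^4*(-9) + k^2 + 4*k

Adding the polynomials and combining like terms:
(-6 + k + k^2) + (k*3 - 9*k^4 + k^2 + 0 + 1)
= 2*k^2 - 5 - 9*k^4 + k*4
B) 2*k^2 - 5 - 9*k^4 + k*4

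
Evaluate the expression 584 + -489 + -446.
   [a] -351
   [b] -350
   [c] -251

First: 584 + -489 = 95
Then: 95 + -446 = -351
a) -351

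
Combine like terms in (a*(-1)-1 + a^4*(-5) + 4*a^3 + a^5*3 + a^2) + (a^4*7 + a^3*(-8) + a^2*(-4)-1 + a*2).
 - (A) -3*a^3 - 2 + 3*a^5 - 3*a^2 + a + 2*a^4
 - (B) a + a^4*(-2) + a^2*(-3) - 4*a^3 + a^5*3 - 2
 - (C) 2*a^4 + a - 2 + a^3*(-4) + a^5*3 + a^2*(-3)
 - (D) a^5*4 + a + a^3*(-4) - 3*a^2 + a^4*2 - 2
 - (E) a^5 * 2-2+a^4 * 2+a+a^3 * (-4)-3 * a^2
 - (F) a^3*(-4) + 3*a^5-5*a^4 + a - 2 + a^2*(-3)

Adding the polynomials and combining like terms:
(a*(-1) - 1 + a^4*(-5) + 4*a^3 + a^5*3 + a^2) + (a^4*7 + a^3*(-8) + a^2*(-4) - 1 + a*2)
= 2*a^4 + a - 2 + a^3*(-4) + a^5*3 + a^2*(-3)
C) 2*a^4 + a - 2 + a^3*(-4) + a^5*3 + a^2*(-3)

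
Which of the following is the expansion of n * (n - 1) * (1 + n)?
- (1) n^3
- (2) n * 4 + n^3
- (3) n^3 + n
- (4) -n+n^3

Expanding n * (n - 1) * (1 + n):
= -n+n^3
4) -n+n^3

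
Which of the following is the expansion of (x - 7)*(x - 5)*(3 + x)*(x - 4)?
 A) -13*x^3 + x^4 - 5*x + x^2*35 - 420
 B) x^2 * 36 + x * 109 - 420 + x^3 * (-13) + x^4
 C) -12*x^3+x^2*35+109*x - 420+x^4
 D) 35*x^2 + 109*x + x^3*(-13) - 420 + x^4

Expanding (x - 7)*(x - 5)*(3 + x)*(x - 4):
= 35*x^2 + 109*x + x^3*(-13) - 420 + x^4
D) 35*x^2 + 109*x + x^3*(-13) - 420 + x^4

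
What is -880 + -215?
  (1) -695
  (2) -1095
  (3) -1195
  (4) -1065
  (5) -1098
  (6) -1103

-880 + -215 = -1095
2) -1095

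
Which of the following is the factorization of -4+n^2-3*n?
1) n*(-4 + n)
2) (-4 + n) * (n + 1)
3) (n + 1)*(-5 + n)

We need to factor -4+n^2-3*n.
The factored form is (-4 + n) * (n + 1).
2) (-4 + n) * (n + 1)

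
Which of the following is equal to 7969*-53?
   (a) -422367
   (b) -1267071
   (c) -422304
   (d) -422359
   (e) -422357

7969 * -53 = -422357
e) -422357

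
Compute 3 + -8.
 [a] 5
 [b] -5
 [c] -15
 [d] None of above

3 + -8 = -5
b) -5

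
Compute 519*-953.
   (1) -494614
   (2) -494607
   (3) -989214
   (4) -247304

519 * -953 = -494607
2) -494607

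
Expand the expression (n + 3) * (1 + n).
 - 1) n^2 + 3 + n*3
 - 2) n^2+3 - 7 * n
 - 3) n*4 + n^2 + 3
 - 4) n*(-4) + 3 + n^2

Expanding (n + 3) * (1 + n):
= n*4 + n^2 + 3
3) n*4 + n^2 + 3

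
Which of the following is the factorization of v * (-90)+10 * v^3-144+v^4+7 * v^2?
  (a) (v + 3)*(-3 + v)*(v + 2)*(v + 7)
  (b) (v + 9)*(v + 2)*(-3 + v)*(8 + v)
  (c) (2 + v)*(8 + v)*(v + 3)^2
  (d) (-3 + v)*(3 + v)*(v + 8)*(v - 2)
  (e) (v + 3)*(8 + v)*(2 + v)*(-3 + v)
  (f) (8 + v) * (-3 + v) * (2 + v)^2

We need to factor v * (-90)+10 * v^3-144+v^4+7 * v^2.
The factored form is (v + 3)*(8 + v)*(2 + v)*(-3 + v).
e) (v + 3)*(8 + v)*(2 + v)*(-3 + v)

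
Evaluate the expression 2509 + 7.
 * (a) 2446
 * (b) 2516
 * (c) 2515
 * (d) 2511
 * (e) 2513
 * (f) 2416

2509 + 7 = 2516
b) 2516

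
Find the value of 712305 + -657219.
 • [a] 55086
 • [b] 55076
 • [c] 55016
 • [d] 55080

712305 + -657219 = 55086
a) 55086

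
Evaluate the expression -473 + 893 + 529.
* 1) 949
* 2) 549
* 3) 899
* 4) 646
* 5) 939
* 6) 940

First: -473 + 893 = 420
Then: 420 + 529 = 949
1) 949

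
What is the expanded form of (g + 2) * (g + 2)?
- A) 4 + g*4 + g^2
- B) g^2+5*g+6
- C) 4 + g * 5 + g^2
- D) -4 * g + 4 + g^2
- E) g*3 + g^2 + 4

Expanding (g + 2) * (g + 2):
= 4 + g*4 + g^2
A) 4 + g*4 + g^2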